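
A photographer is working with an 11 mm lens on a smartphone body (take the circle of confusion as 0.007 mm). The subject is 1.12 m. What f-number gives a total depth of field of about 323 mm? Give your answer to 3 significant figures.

Write h = H − f = f²/(N·c). The thin-lens limits are Dn = s·h/(h + (s−f)) and Df = s·h/(h − (s−f)), so DoF = Df − Dn = 2·s·(s−f)·h / (h² − (s−f)²).
That is a quadratic in h: DoF·h² − 2·s·(s−f)·h − DoF·(s−f)² = 0 ⇒ h = (s−f)·(s + √(s² + DoF²)) / DoF = 1109 × (1120 + √(1120² + 323²)) / 323 = 1109 × (1120 + 1165.65) / 323 ≈ 7847.6 mm.
Then N = f²/(c·h) = 11² / (0.007 × 7847.6) = 121 / 54.933 ≈ 2.20.

f/2.20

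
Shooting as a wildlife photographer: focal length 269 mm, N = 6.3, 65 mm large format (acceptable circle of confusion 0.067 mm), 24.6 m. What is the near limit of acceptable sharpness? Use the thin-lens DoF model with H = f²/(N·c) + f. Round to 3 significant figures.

21.5 m

Hyperfocal distance H = f²/(N·c) + f = 269²/(6.3 × 0.067) + 269 = 72361/0.4221 + 269 ≈ 171699.9 mm ≈ 171.7 m.
Near limit Dn = s·(H − f)/(H + s − 2f) = 24600 × (171699.9 − 269) / (171699.9 + 24600 − 2 × 269) = 24600 × 171430.9 / 195761.9 ≈ 21542 mm ≈ 21.5 m.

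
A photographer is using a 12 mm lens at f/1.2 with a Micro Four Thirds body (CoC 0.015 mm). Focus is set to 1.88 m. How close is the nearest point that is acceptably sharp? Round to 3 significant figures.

1.52 m

Hyperfocal distance H = f²/(N·c) + f = 12²/(1.2 × 0.015) + 12 = 144/0.018 + 12 ≈ 8012.0 mm ≈ 8.012 m.
Near limit Dn = s·(H − f)/(H + s − 2f) = 1880 × (8012.0 − 12) / (8012.0 + 1880 − 2 × 12) = 1880 × 8000.0 / 9868.0 ≈ 1524.1 mm ≈ 1.52 m.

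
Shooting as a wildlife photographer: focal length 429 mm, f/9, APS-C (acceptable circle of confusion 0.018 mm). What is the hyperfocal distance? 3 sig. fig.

Hyperfocal distance H = f²/(N·c) + f = 429²/(9 × 0.018) + 429 = 184041/0.162 + 429 ≈ 1136484.6 mm ≈ 1140 m.

1140 m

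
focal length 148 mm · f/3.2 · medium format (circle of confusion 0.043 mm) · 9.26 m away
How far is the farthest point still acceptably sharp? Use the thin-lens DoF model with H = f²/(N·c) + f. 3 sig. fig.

Hyperfocal distance H = f²/(N·c) + f = 148²/(3.2 × 0.043) + 148 = 21904/0.1376 + 148 ≈ 159334.0 mm ≈ 159.3 m.
Far limit Df = s·(H − f)/(H − s) = 9260 × (159334.0 − 148) / (159334.0 − 9260) = 9260 × 159186.0 / 150074.0 ≈ 9822.2 mm ≈ 9.82 m.

9.82 m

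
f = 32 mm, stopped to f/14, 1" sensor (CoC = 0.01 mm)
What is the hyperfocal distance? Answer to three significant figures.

Hyperfocal distance H = f²/(N·c) + f = 32²/(14 × 0.01) + 32 = 1024/0.14 + 32 ≈ 7346.3 mm ≈ 7.35 m.

7.35 m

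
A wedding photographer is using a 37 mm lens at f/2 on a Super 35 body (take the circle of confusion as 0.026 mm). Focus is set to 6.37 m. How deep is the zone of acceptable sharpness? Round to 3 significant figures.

3.25 m

Hyperfocal distance H = f²/(N·c) + f = 37²/(2 × 0.026) + 37 = 1369/0.052 + 37 ≈ 26363.9 mm ≈ 26.36 m.
Near limit Dn = s·(H − f)/(H + s − 2f) = 6370 × (26363.9 − 37) / (26363.9 + 6370 − 2 × 37) = 6370 × 26326.9 / 32659.9 ≈ 5134.8 mm.
Far limit Df = s·(H − f)/(H − s) = 6370 × (26363.9 − 37) / (26363.9 − 6370) = 6370 × 26326.9 / 19993.9 ≈ 8387.7 mm.
Depth of field = Df − Dn = 8387.7 − 5134.8 ≈ 3252.9 mm ≈ 3.25 m.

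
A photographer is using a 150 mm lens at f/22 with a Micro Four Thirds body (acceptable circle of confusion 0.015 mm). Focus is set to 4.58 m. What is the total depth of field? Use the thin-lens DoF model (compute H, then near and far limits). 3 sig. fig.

Hyperfocal distance H = f²/(N·c) + f = 150²/(22 × 0.015) + 150 = 22500/0.33 + 150 ≈ 68331.8 mm ≈ 68.33 m.
Near limit Dn = s·(H − f)/(H + s − 2f) = 4580 × (68331.8 − 150) / (68331.8 + 4580 − 2 × 150) = 4580 × 68181.8 / 72611.8 ≈ 4300.58 mm.
Far limit Df = s·(H − f)/(H − s) = 4580 × (68331.8 − 150) / (68331.8 − 4580) = 4580 × 68181.8 / 63751.8 ≈ 4898.26 mm.
Depth of field = Df − Dn = 4898.26 − 4300.58 ≈ 597.68 mm ≈ 0.598 m.

0.598 m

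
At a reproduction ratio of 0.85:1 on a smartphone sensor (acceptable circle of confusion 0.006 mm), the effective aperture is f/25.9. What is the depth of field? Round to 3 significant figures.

0.430 mm

At magnification m, DoF ≈ 2·N_eff·c/m² = 2 × 25.9 × 0.006 / 0.85² = 0.3108 / 0.7225 ≈ 0.43 mm.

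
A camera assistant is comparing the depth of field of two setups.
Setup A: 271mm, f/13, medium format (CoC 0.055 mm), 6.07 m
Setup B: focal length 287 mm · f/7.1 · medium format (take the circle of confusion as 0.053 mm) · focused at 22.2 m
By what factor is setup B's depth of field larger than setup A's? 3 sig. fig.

Setup A: H = 271²/(13×0.055) + 271 ≈ 102985.7 mm; DoF = Df − Dn = 6433.20 − 5745.62 ≈ 687.58 mm.
Setup B: H = 287²/(7.1×0.053) + 287 ≈ 219178.8 mm; DoF = Df − Dn = 24669.6 − 20179.8 ≈ 4489.8 mm.
Ratio = 4489.8 / 687.58 ≈ 6.53.

6.53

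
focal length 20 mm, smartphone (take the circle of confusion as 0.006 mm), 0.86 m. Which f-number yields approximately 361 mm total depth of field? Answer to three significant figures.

Write h = H − f = f²/(N·c). The thin-lens limits are Dn = s·h/(h + (s−f)) and Df = s·h/(h − (s−f)), so DoF = Df − Dn = 2·s·(s−f)·h / (h² − (s−f)²).
That is a quadratic in h: DoF·h² − 2·s·(s−f)·h − DoF·(s−f)² = 0 ⇒ h = (s−f)·(s + √(s² + DoF²)) / DoF = 840 × (860 + √(860² + 361²)) / 361 = 840 × (860 + 932.696) / 361 ≈ 4171.4 mm.
Then N = f²/(c·h) = 20² / (0.006 × 4171.4) = 400 / 25.028 ≈ 16.

f/16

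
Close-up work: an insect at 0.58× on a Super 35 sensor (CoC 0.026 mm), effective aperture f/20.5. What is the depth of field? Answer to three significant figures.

At magnification m, DoF ≈ 2·N_eff·c/m² = 2 × 20.5 × 0.026 / 0.58² = 1.066 / 0.3364 ≈ 3.17 mm.

3.17 mm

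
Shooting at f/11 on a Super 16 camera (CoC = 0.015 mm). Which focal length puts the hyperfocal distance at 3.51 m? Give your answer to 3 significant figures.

From H = f²/(N·c) + f, with f ≪ H: f ≈ √(H·N·c) = √(3510 × 11 × 0.015) = √579.15 ≈ 24.07 mm.
Exact: f² + N·c·f − N·c·H = 0 ⇒ f = (−N·c + √((N·c)² + 4·N·c·H))/2 = (−0.165 + √2316.6)/2 ≈ 23.983 mm ≈ 24.0 mm.

24.0 mm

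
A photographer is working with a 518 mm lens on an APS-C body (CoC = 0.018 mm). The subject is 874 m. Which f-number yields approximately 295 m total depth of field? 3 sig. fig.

Write h = H − f = f²/(N·c). The thin-lens limits are Dn = s·h/(h + (s−f)) and Df = s·h/(h − (s−f)), so DoF = Df − Dn = 2·s·(s−f)·h / (h² − (s−f)²).
That is a quadratic in h: DoF·h² − 2·s·(s−f)·h − DoF·(s−f)² = 0 ⇒ h = (s−f)·(s + √(s² + DoF²)) / DoF = 873482 × (874000 + √(874000² + 295000²)) / 295000 = 873482 × (874000 + 922443) / 295000 ≈ 5319188 mm.
Then N = f²/(c·h) = 518² / (0.018 × 5319188) = 268324 / 95745 ≈ 2.80.

f/2.80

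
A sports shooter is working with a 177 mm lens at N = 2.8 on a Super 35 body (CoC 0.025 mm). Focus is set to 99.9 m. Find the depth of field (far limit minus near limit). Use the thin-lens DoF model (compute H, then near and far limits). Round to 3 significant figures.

Hyperfocal distance H = f²/(N·c) + f = 177²/(2.8 × 0.025) + 177 = 31329/0.07 + 177 ≈ 447734.1 mm ≈ 447.7 m.
Near limit Dn = s·(H − f)/(H + s − 2f) = 99900 × (447734.1 − 177) / (447734.1 + 99900 − 2 × 177) = 99900 × 447557.1 / 547280.1 ≈ 81697 mm.
Far limit Df = s·(H − f)/(H − s) = 99900 × (447734.1 − 177) / (447734.1 − 99900) = 99900 × 447557.1 / 347834.1 ≈ 128541 mm.
Depth of field = Df − Dn = 128541 − 81697 ≈ 46844 mm ≈ 46.8 m.

46.8 m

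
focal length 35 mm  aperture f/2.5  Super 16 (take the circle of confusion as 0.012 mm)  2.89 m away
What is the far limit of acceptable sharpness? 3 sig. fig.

Hyperfocal distance H = f²/(N·c) + f = 35²/(2.5 × 0.012) + 35 = 1225/0.03 + 35 ≈ 40868.3 mm ≈ 40.87 m.
Far limit Df = s·(H − f)/(H − s) = 2890 × (40868.3 − 35) / (40868.3 − 2890) = 2890 × 40833.3 / 37978.3 ≈ 3107.3 mm ≈ 3.11 m.

3.11 m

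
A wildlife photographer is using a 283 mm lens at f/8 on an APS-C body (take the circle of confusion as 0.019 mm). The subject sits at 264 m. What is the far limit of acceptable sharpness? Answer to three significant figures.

529 m

Hyperfocal distance H = f²/(N·c) + f = 283²/(8 × 0.019) + 283 = 80089/0.152 + 283 ≈ 527184.3 mm ≈ 527.2 m.
Far limit Df = s·(H − f)/(H − s) = 264000 × (527184.3 − 283) / (527184.3 − 264000) = 264000 × 526901.3 / 263184.3 ≈ 528534 mm ≈ 529 m.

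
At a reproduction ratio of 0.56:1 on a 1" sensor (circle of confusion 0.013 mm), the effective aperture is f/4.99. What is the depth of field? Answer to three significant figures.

At magnification m, DoF ≈ 2·N_eff·c/m² = 2 × 4.99 × 0.013 / 0.56² = 0.1297 / 0.3136 ≈ 0.414 mm.

0.414 mm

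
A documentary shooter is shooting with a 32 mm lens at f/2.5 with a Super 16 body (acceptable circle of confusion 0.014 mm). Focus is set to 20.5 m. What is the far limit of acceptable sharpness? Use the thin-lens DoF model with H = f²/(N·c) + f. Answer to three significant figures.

Hyperfocal distance H = f²/(N·c) + f = 32²/(2.5 × 0.014) + 32 = 1024/0.035 + 32 ≈ 29289.1 mm ≈ 29.29 m.
Far limit Df = s·(H − f)/(H − s) = 20500 × (29289.1 − 32) / (29289.1 − 20500) = 20500 × 29257.1 / 8789.1 ≈ 68240 mm ≈ 68.2 m.

68.2 m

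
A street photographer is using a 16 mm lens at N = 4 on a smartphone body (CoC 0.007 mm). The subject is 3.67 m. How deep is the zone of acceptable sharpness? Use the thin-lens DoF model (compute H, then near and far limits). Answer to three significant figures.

3.49 m

Hyperfocal distance H = f²/(N·c) + f = 16²/(4 × 0.007) + 16 = 256/0.028 + 16 ≈ 9158.9 mm ≈ 9.159 m.
Near limit Dn = s·(H − f)/(H + s − 2f) = 3670 × (9158.9 − 16) / (9158.9 + 3670 − 2 × 16) = 3670 × 9142.9 / 12796.9 ≈ 2622.1 mm.
Far limit Df = s·(H − f)/(H − s) = 3670 × (9158.9 − 16) / (9158.9 − 3670) = 3670 × 9142.9 / 5488.9 ≈ 6113.2 mm.
Depth of field = Df − Dn = 6113.2 − 2622.1 ≈ 3491.1 mm ≈ 3.49 m.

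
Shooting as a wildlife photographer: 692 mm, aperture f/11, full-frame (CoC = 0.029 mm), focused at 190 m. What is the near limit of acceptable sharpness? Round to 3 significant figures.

Hyperfocal distance H = f²/(N·c) + f = 692²/(11 × 0.029) + 692 = 478864/0.319 + 692 ≈ 1501833.1 mm ≈ 1502 m.
Near limit Dn = s·(H − f)/(H + s − 2f) = 190000 × (1501833.1 − 692) / (1501833.1 + 190000 − 2 × 692) = 190000 × 1501141.1 / 1690449.1 ≈ 168723 mm ≈ 169 m.

169 m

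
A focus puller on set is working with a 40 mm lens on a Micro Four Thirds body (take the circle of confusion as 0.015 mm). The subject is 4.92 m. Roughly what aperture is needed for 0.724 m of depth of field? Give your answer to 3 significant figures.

f/1.60

Write h = H − f = f²/(N·c). The thin-lens limits are Dn = s·h/(h + (s−f)) and Df = s·h/(h − (s−f)), so DoF = Df − Dn = 2·s·(s−f)·h / (h² − (s−f)²).
That is a quadratic in h: DoF·h² − 2·s·(s−f)·h − DoF·(s−f)² = 0 ⇒ h = (s−f)·(s + √(s² + DoF²)) / DoF = 4880 × (4920 + √(4920² + 724²)) / 724 = 4880 × (4920 + 4972.98) / 724 ≈ 66682 mm.
Then N = f²/(c·h) = 40² / (0.015 × 66682) = 1600 / 1000.2 ≈ 1.60.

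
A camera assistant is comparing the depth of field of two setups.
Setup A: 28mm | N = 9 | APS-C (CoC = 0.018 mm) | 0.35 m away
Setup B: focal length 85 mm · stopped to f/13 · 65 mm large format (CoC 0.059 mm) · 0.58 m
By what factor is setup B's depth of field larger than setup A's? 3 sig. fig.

1.31

Setup A: H = 28²/(9×0.018) + 28 ≈ 4867.5 mm; DoF = Df − Dn = 374.947 − 328.165 ≈ 46.782 mm.
Setup B: H = 85²/(13×0.059) + 85 ≈ 9504.8 mm; DoF = Df − Dn = 612.169 − 551.043 ≈ 61.126 mm.
Ratio = 61.126 / 46.782 ≈ 1.31.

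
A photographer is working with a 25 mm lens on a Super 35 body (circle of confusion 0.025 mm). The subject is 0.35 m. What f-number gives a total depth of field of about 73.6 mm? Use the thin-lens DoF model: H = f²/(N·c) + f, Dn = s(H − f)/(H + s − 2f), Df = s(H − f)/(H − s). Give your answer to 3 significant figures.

f/8

Write h = H − f = f²/(N·c). The thin-lens limits are Dn = s·h/(h + (s−f)) and Df = s·h/(h − (s−f)), so DoF = Df − Dn = 2·s·(s−f)·h / (h² − (s−f)²).
That is a quadratic in h: DoF·h² − 2·s·(s−f)·h − DoF·(s−f)² = 0 ⇒ h = (s−f)·(s + √(s² + DoF²)) / DoF = 325 × (350 + √(350² + 73.6²)) / 73.6 = 325 × (350 + 357.655) / 73.6 ≈ 3124.8 mm.
Then N = f²/(c·h) = 25² / (0.025 × 3124.8) = 625 / 78.121 ≈ 8.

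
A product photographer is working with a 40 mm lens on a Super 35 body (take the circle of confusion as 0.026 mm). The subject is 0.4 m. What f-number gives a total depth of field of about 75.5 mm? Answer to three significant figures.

Write h = H − f = f²/(N·c). The thin-lens limits are Dn = s·h/(h + (s−f)) and Df = s·h/(h − (s−f)), so DoF = Df − Dn = 2·s·(s−f)·h / (h² − (s−f)²).
That is a quadratic in h: DoF·h² − 2·s·(s−f)·h − DoF·(s−f)² = 0 ⇒ h = (s−f)·(s + √(s² + DoF²)) / DoF = 360 × (400 + √(400² + 75.5²)) / 75.5 = 360 × (400 + 407.063) / 75.5 ≈ 3848.2 mm.
Then N = f²/(c·h) = 40² / (0.026 × 3848.2) = 1600 / 100.05 ≈ 16.

f/16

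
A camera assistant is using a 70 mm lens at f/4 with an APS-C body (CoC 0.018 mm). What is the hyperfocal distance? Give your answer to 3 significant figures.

Hyperfocal distance H = f²/(N·c) + f = 70²/(4 × 0.018) + 70 = 4900/0.072 + 70 ≈ 68125.6 mm ≈ 68.1 m.

68.1 m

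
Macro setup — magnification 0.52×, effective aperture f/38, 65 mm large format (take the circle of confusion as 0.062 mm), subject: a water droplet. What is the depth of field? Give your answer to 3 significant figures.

17.4 mm

At magnification m, DoF ≈ 2·N_eff·c/m² = 2 × 38 × 0.062 / 0.52² = 4.712 / 0.2704 ≈ 17.4 mm.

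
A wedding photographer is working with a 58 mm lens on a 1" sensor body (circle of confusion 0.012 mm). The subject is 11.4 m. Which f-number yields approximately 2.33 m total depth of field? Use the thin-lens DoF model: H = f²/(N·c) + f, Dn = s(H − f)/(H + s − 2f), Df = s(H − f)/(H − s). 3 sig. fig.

f/2.50

Write h = H − f = f²/(N·c). The thin-lens limits are Dn = s·h/(h + (s−f)) and Df = s·h/(h − (s−f)), so DoF = Df − Dn = 2·s·(s−f)·h / (h² − (s−f)²).
That is a quadratic in h: DoF·h² − 2·s·(s−f)·h − DoF·(s−f)² = 0 ⇒ h = (s−f)·(s + √(s² + DoF²)) / DoF = 11342 × (11400 + √(11400² + 2330²)) / 2330 = 11342 × (11400 + 11635.7) / 2330 ≈ 112133 mm.
Then N = f²/(c·h) = 58² / (0.012 × 112133) = 3364 / 1345.6 ≈ 2.50.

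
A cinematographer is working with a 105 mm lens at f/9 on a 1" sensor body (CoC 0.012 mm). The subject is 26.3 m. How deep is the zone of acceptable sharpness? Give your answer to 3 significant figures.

Hyperfocal distance H = f²/(N·c) + f = 105²/(9 × 0.012) + 105 = 11025/0.108 + 105 ≈ 102188.3 mm ≈ 102.2 m.
Near limit Dn = s·(H − f)/(H + s − 2f) = 26300 × (102188.3 − 105) / (102188.3 + 26300 − 2 × 105) = 26300 × 102083.3 / 128278.3 ≈ 20929 mm.
Far limit Df = s·(H − f)/(H − s) = 26300 × (102188.3 − 105) / (102188.3 − 26300) = 26300 × 102083.3 / 75888.3 ≈ 35378 mm.
Depth of field = Df − Dn = 35378 − 20929 ≈ 14449 mm ≈ 14.4 m.

14.4 m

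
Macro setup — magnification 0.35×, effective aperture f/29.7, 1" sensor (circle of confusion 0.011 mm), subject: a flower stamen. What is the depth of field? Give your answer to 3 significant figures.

5.33 mm

At magnification m, DoF ≈ 2·N_eff·c/m² = 2 × 29.7 × 0.011 / 0.35² = 0.6534 / 0.1225 ≈ 5.33 mm.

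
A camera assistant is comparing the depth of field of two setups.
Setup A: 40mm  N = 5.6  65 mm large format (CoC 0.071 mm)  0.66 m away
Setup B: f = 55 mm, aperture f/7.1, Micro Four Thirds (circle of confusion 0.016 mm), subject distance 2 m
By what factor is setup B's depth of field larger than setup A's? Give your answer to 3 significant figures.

1.41

Setup A: H = 40²/(5.6×0.071) + 40 ≈ 4064.1 mm; DoF = Df − Dn = 780.21 − 571.89 ≈ 208.32 mm.
Setup B: H = 55²/(7.1×0.016) + 55 ≈ 26683.5 mm; DoF = Df − Dn = 2157.60 − 1863.86 ≈ 293.74 mm.
Ratio = 293.74 / 208.32 ≈ 1.41.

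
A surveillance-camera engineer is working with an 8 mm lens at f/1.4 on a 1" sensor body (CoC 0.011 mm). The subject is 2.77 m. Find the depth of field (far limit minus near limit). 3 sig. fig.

6.59 m

Hyperfocal distance H = f²/(N·c) + f = 8²/(1.4 × 0.011) + 8 = 64/0.0154 + 8 ≈ 4163.8 mm ≈ 4.164 m.
Near limit Dn = s·(H − f)/(H + s − 2f) = 2770 × (4163.8 − 8) / (4163.8 + 2770 − 2 × 8) = 2770 × 4155.8 / 6917.8 ≈ 1664.1 mm.
Far limit Df = s·(H − f)/(H − s) = 2770 × (4163.8 − 8) / (4163.8 − 2770) = 2770 × 4155.8 / 1393.8 ≈ 8258.9 mm.
Depth of field = Df − Dn = 8258.9 − 1664.1 ≈ 6594.8 mm ≈ 6.59 m.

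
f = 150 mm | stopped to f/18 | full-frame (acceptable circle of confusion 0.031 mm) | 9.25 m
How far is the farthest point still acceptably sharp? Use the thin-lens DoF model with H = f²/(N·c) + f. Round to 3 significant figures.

11.9 m

Hyperfocal distance H = f²/(N·c) + f = 150²/(18 × 0.031) + 150 = 22500/0.558 + 150 ≈ 40472.6 mm ≈ 40.47 m.
Far limit Df = s·(H − f)/(H − s) = 9250 × (40472.6 − 150) / (40472.6 − 9250) = 9250 × 40322.6 / 31222.6 ≈ 11946 mm ≈ 11.9 m.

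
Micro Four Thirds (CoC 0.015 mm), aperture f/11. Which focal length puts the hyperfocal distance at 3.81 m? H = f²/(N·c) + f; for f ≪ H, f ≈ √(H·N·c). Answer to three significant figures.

25.0 mm

From H = f²/(N·c) + f, with f ≪ H: f ≈ √(H·N·c) = √(3810 × 11 × 0.015) = √628.65 ≈ 25.07 mm.
Exact: f² + N·c·f − N·c·H = 0 ⇒ f = (−N·c + √((N·c)² + 4·N·c·H))/2 = (−0.165 + √2514.6)/2 ≈ 24.991 mm ≈ 25.0 mm.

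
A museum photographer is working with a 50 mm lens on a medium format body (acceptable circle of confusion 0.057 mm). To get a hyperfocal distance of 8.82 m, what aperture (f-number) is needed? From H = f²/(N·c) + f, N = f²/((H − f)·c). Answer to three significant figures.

Rearrange H = f²/(N·c) + f for N: N = f² / ((H − f)·c).
N = 50² / ((8820 − 50) × 0.057) = 2500 / 499.9 ≈ 5.

f/5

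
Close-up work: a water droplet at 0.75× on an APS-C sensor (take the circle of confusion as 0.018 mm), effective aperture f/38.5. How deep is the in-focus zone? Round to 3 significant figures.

At magnification m, DoF ≈ 2·N_eff·c/m² = 2 × 38.5 × 0.018 / 0.75² = 1.386 / 0.5625 ≈ 2.46 mm.

2.46 mm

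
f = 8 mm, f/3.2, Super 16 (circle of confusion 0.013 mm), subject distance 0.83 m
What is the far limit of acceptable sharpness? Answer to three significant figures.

Hyperfocal distance H = f²/(N·c) + f = 8²/(3.2 × 0.013) + 8 = 64/0.0416 + 8 ≈ 1546.5 mm ≈ 1.546 m.
Far limit Df = s·(H − f)/(H − s) = 830 × (1546.5 − 8) / (1546.5 − 830) = 830 × 1538.5 / 716.5 ≈ 1782.3 mm ≈ 1.78 m.

1.78 m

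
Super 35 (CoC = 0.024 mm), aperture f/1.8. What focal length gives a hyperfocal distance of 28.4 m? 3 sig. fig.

From H = f²/(N·c) + f, with f ≪ H: f ≈ √(H·N·c) = √(28400 × 1.8 × 0.024) = √1226.9 ≈ 35.03 mm.
The +f correction barely moves this — solving exactly, f² + N·c·f − N·c·H = 0 ⇒ f = (−N·c + √((N·c)² + 4·N·c·H))/2 = (−0.0432 + √4907.5)/2 ≈ 35.005 mm, so f ≈ 35.0 mm.

35.0 mm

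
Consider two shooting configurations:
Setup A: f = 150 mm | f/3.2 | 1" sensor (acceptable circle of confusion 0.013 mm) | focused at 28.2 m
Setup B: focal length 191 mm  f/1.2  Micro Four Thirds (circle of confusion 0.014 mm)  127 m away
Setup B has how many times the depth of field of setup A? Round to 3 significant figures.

Setup A: H = 150²/(3.2×0.013) + 150 ≈ 541015.4 mm; DoF = Df − Dn = 29742.5 − 26809.6 ≈ 2932.9 mm.
Setup B: H = 191²/(1.2×0.014) + 191 ≈ 2171679.1 mm; DoF = Df − Dn = 134876 − 119993 ≈ 14883 mm.
Ratio = 14883 / 2932.9 ≈ 5.07.

5.07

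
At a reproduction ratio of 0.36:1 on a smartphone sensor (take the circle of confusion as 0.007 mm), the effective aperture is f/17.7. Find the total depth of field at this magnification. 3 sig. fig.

1.91 mm

At magnification m, DoF ≈ 2·N_eff·c/m² = 2 × 17.7 × 0.007 / 0.36² = 0.2478 / 0.1296 ≈ 1.91 mm.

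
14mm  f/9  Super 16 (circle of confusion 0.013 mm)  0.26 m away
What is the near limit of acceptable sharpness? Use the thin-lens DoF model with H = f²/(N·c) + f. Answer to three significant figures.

Hyperfocal distance H = f²/(N·c) + f = 14²/(9 × 0.013) + 14 = 196/0.117 + 14 ≈ 1689.2 mm ≈ 1.689 m.
Near limit Dn = s·(H − f)/(H + s − 2f) = 260 × (1689.2 − 14) / (1689.2 + 260 − 2 × 14) = 260 × 1675.2 / 1921.2 ≈ 226.71 mm.

227 mm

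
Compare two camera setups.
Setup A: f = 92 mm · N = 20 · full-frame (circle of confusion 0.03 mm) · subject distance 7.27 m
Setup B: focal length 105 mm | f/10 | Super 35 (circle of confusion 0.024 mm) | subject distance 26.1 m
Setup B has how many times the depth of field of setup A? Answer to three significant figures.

4.35

Setup A: H = 92²/(20×0.03) + 92 ≈ 14198.7 mm; DoF = Df − Dn = 14801.6 − 4818.3 ≈ 9983.3 mm.
Setup B: H = 105²/(10×0.024) + 105 ≈ 46042.5 mm; DoF = Df − Dn = 60121 − 16668 ≈ 43453 mm.
Ratio = 43453 / 9983.3 ≈ 4.35.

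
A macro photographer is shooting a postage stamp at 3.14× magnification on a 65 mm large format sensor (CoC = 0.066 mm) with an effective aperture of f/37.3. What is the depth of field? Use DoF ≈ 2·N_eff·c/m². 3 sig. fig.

0.499 mm

At magnification m, DoF ≈ 2·N_eff·c/m² = 2 × 37.3 × 0.066 / 3.14² = 4.924 / 9.86 ≈ 0.499 mm.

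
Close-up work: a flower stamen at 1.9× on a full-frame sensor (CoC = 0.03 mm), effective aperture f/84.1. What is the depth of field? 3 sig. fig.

At magnification m, DoF ≈ 2·N_eff·c/m² = 2 × 84.1 × 0.03 / 1.9² = 5.046 / 3.61 ≈ 1.4 mm.

1.40 mm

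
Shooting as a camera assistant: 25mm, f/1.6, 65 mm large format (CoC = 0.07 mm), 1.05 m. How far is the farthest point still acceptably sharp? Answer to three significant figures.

1.29 m

Hyperfocal distance H = f²/(N·c) + f = 25²/(1.6 × 0.07) + 25 = 625/0.112 + 25 ≈ 5605.4 mm ≈ 5.605 m.
Far limit Df = s·(H − f)/(H − s) = 1050 × (5605.4 − 25) / (5605.4 − 1050) = 1050 × 5580.4 / 4555.4 ≈ 1286.3 mm ≈ 1.29 m.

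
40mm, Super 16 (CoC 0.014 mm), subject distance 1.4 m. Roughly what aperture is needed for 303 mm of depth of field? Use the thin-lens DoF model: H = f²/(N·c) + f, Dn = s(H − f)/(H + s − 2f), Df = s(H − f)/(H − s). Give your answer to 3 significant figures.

f/8.99

Write h = H − f = f²/(N·c). The thin-lens limits are Dn = s·h/(h + (s−f)) and Df = s·h/(h − (s−f)), so DoF = Df − Dn = 2·s·(s−f)·h / (h² − (s−f)²).
That is a quadratic in h: DoF·h² − 2·s·(s−f)·h − DoF·(s−f)² = 0 ⇒ h = (s−f)·(s + √(s² + DoF²)) / DoF = 1360 × (1400 + √(1400² + 303²)) / 303 = 1360 × (1400 + 1432.41) / 303 ≈ 12713 mm.
Then N = f²/(c·h) = 40² / (0.014 × 12713) = 1600 / 177.98 ≈ 8.99.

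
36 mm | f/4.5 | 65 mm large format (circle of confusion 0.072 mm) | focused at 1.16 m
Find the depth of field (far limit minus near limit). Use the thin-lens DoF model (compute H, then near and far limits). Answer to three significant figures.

Hyperfocal distance H = f²/(N·c) + f = 36²/(4.5 × 0.072) + 36 = 1296/0.324 + 36 ≈ 4036.0 mm ≈ 4.036 m.
Near limit Dn = s·(H − f)/(H + s − 2f) = 1160 × (4036.0 − 36) / (4036.0 + 1160 − 2 × 36) = 1160 × 4000.0 / 5124.0 ≈ 905.54 mm.
Far limit Df = s·(H − f)/(H − s) = 1160 × (4036.0 − 36) / (4036.0 − 1160) = 1160 × 4000.0 / 2876.0 ≈ 1613.35 mm.
Depth of field = Df − Dn = 1613.35 − 905.54 ≈ 707.81 mm ≈ 0.708 m.

0.708 m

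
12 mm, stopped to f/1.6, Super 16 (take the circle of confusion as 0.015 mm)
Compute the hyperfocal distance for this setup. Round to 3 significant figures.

6.01 m

Hyperfocal distance H = f²/(N·c) + f = 12²/(1.6 × 0.015) + 12 = 144/0.024 + 12 ≈ 6012.0 mm ≈ 6.01 m.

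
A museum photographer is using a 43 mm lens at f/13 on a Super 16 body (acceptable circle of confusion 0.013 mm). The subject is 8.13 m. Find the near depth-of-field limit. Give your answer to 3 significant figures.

4.67 m

Hyperfocal distance H = f²/(N·c) + f = 43²/(13 × 0.013) + 43 = 1849/0.169 + 43 ≈ 10983.8 mm ≈ 10.98 m.
Near limit Dn = s·(H − f)/(H + s − 2f) = 8130 × (10983.8 − 43) / (10983.8 + 8130 − 2 × 43) = 8130 × 10940.8 / 19027.8 ≈ 4674.7 mm ≈ 4.67 m.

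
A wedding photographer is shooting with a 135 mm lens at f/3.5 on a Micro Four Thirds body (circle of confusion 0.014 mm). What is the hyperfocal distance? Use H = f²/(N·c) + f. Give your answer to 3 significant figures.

372 m

Hyperfocal distance H = f²/(N·c) + f = 135²/(3.5 × 0.014) + 135 = 18225/0.049 + 135 ≈ 372073.8 mm ≈ 372 m.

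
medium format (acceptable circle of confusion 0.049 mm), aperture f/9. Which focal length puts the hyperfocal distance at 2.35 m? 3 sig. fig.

From H = f²/(N·c) + f, with f ≪ H: f ≈ √(H·N·c) = √(2350 × 9 × 0.049) = √1036.3 ≈ 32.19 mm.
Exact: f² + N·c·f − N·c·H = 0 ⇒ f = (−N·c + √((N·c)² + 4·N·c·H))/2 = (−0.441 + √4145.6)/2 ≈ 31.973 mm ≈ 32.0 mm.

32.0 mm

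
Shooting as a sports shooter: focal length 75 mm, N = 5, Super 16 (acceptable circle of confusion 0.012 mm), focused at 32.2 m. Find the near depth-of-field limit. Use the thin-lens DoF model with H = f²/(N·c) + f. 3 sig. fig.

Hyperfocal distance H = f²/(N·c) + f = 75²/(5 × 0.012) + 75 = 5625/0.06 + 75 ≈ 93825.0 mm ≈ 93.83 m.
Near limit Dn = s·(H − f)/(H + s − 2f) = 32200 × (93825.0 − 75) / (93825.0 + 32200 − 2 × 75) = 32200 × 93750.0 / 125875.0 ≈ 23982 mm ≈ 24.0 m.

24.0 m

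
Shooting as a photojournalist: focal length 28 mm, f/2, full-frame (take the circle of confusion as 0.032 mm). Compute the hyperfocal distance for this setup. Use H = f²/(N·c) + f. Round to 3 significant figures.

Hyperfocal distance H = f²/(N·c) + f = 28²/(2 × 0.032) + 28 = 784/0.064 + 28 ≈ 12278.0 mm ≈ 12.3 m.

12.3 m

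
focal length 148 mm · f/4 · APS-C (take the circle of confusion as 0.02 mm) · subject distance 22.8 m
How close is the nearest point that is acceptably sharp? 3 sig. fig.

Hyperfocal distance H = f²/(N·c) + f = 148²/(4 × 0.02) + 148 = 21904/0.08 + 148 ≈ 273948.0 mm ≈ 273.9 m.
Near limit Dn = s·(H − f)/(H + s − 2f) = 22800 × (273948.0 − 148) / (273948.0 + 22800 − 2 × 148) = 22800 × 273800.0 / 296452.0 ≈ 21058 mm ≈ 21.1 m.

21.1 m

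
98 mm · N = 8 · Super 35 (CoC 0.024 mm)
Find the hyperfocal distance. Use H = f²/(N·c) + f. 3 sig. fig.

50.1 m

Hyperfocal distance H = f²/(N·c) + f = 98²/(8 × 0.024) + 98 = 9604/0.192 + 98 ≈ 50118.8 mm ≈ 50.1 m.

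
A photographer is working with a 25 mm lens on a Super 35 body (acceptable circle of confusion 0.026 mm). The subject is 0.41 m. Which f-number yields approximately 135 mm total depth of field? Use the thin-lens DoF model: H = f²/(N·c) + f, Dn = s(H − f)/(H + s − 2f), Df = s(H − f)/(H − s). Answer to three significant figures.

f/10

Write h = H − f = f²/(N·c). The thin-lens limits are Dn = s·h/(h + (s−f)) and Df = s·h/(h − (s−f)), so DoF = Df − Dn = 2·s·(s−f)·h / (h² − (s−f)²).
That is a quadratic in h: DoF·h² − 2·s·(s−f)·h − DoF·(s−f)² = 0 ⇒ h = (s−f)·(s + √(s² + DoF²)) / DoF = 385 × (410 + √(410² + 135²)) / 135 = 385 × (410 + 431.654) / 135 ≈ 2400.3 mm.
Then N = f²/(c·h) = 25² / (0.026 × 2400.3) = 625 / 62.407 ≈ 10.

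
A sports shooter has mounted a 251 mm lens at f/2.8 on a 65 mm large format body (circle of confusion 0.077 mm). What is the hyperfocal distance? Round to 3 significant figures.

292 m

Hyperfocal distance H = f²/(N·c) + f = 251²/(2.8 × 0.077) + 251 = 63001/0.2156 + 251 ≈ 292463.4 mm ≈ 292 m.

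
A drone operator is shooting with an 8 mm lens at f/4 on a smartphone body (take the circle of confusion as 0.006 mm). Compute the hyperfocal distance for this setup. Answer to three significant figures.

Hyperfocal distance H = f²/(N·c) + f = 8²/(4 × 0.006) + 8 = 64/0.024 + 8 ≈ 2674.7 mm ≈ 2.67 m.

2.67 m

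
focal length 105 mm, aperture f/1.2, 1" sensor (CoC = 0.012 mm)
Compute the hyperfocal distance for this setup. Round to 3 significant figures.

Hyperfocal distance H = f²/(N·c) + f = 105²/(1.2 × 0.012) + 105 = 11025/0.0144 + 105 ≈ 765730.0 mm ≈ 766 m.

766 m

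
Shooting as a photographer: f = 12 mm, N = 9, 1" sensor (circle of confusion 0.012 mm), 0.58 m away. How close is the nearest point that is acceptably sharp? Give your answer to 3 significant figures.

407 mm

Hyperfocal distance H = f²/(N·c) + f = 12²/(9 × 0.012) + 12 = 144/0.108 + 12 ≈ 1345.3 mm ≈ 1.345 m.
Near limit Dn = s·(H − f)/(H + s − 2f) = 580 × (1345.3 − 12) / (1345.3 + 580 − 2 × 12) = 580 × 1333.3 / 1901.3 ≈ 406.73 mm.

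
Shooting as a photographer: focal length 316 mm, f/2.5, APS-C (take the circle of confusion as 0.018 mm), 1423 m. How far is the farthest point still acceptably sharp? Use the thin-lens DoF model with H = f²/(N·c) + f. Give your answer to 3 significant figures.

Hyperfocal distance H = f²/(N·c) + f = 316²/(2.5 × 0.018) + 316 = 99856/0.045 + 316 ≈ 2219338.2 mm ≈ 2219 m.
Far limit Df = s·(H − f)/(H − s) = 1423000 × (2219338.2 − 316) / (2219338.2 − 1423000) = 1423000 × 2219022.2 / 796338.2 ≈ 3965236 mm ≈ 3970 m.

3970 m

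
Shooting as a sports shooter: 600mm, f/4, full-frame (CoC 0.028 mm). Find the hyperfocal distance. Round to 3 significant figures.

Hyperfocal distance H = f²/(N·c) + f = 600²/(4 × 0.028) + 600 = 360000/0.112 + 600 ≈ 3214885.7 mm ≈ 3210 m.

3210 m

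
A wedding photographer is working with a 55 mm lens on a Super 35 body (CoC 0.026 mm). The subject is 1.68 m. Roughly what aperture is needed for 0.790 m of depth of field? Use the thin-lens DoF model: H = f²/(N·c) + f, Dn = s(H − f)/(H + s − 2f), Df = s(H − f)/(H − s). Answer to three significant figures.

Write h = H − f = f²/(N·c). The thin-lens limits are Dn = s·h/(h + (s−f)) and Df = s·h/(h − (s−f)), so DoF = Df − Dn = 2·s·(s−f)·h / (h² − (s−f)²).
That is a quadratic in h: DoF·h² − 2·s·(s−f)·h − DoF·(s−f)² = 0 ⇒ h = (s−f)·(s + √(s² + DoF²)) / DoF = 1625 × (1680 + √(1680² + 790²)) / 790 = 1625 × (1680 + 1856.48) / 790 ≈ 7274.4 mm.
Then N = f²/(c·h) = 55² / (0.026 × 7274.4) = 3025 / 189.13 ≈ 16.

f/16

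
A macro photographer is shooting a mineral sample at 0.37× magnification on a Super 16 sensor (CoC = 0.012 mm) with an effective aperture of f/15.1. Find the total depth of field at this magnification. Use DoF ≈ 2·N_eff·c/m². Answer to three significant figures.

At magnification m, DoF ≈ 2·N_eff·c/m² = 2 × 15.1 × 0.012 / 0.37² = 0.3624 / 0.1369 ≈ 2.65 mm.

2.65 mm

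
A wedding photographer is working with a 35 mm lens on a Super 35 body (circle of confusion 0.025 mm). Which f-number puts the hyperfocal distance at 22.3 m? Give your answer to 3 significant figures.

f/2.20

Rearrange H = f²/(N·c) + f for N: N = f² / ((H − f)·c).
N = 35² / ((22300 − 35) × 0.025) = 1225 / 556.6 ≈ 2.20.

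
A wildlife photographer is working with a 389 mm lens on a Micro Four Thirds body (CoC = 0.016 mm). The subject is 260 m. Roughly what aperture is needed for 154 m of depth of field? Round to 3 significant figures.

f/9.98

Write h = H − f = f²/(N·c). The thin-lens limits are Dn = s·h/(h + (s−f)) and Df = s·h/(h − (s−f)), so DoF = Df − Dn = 2·s·(s−f)·h / (h² − (s−f)²).
That is a quadratic in h: DoF·h² − 2·s·(s−f)·h − DoF·(s−f)² = 0 ⇒ h = (s−f)·(s + √(s² + DoF²)) / DoF = 259611 × (260000 + √(260000² + 154000²)) / 154000 = 259611 × (260000 + 302185) / 154000 ≈ 947724 mm.
Then N = f²/(c·h) = 389² / (0.016 × 947724) = 151321 / 15164 ≈ 9.98.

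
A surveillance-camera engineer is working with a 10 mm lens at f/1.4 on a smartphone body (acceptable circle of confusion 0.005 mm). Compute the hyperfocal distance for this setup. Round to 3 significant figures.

14.3 m

Hyperfocal distance H = f²/(N·c) + f = 10²/(1.4 × 0.005) + 10 = 100/0.007 + 10 ≈ 14295.7 mm ≈ 14.3 m.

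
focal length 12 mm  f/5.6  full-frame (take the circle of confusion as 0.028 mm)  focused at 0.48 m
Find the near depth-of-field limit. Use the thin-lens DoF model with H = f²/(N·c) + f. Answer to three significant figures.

Hyperfocal distance H = f²/(N·c) + f = 12²/(5.6 × 0.028) + 12 = 144/0.1568 + 12 ≈ 930.4 mm ≈ 0.930 m.
Near limit Dn = s·(H − f)/(H + s − 2f) = 480 × (930.4 − 12) / (930.4 + 480 − 2 × 12) = 480 × 918.4 / 1386.4 ≈ 317.97 mm.

318 mm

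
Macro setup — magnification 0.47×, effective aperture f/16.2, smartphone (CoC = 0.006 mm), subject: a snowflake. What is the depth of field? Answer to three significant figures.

0.880 mm

At magnification m, DoF ≈ 2·N_eff·c/m² = 2 × 16.2 × 0.006 / 0.47² = 0.1944 / 0.2209 ≈ 0.88 mm.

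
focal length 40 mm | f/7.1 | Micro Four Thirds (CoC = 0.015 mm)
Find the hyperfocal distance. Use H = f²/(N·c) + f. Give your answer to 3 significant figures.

15.1 m

Hyperfocal distance H = f²/(N·c) + f = 40²/(7.1 × 0.015) + 40 = 1600/0.1065 + 40 ≈ 15063.5 mm ≈ 15.1 m.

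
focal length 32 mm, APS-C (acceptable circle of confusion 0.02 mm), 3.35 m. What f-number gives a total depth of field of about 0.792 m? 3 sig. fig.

Write h = H − f = f²/(N·c). The thin-lens limits are Dn = s·h/(h + (s−f)) and Df = s·h/(h − (s−f)), so DoF = Df − Dn = 2·s·(s−f)·h / (h² − (s−f)²).
That is a quadratic in h: DoF·h² − 2·s·(s−f)·h − DoF·(s−f)² = 0 ⇒ h = (s−f)·(s + √(s² + DoF²)) / DoF = 3318 × (3350 + √(3350² + 792²)) / 792 = 3318 × (3350 + 3442.35) / 792 ≈ 28456 mm.
Then N = f²/(c·h) = 32² / (0.02 × 28456) = 1024 / 569.12 ≈ 1.80.

f/1.80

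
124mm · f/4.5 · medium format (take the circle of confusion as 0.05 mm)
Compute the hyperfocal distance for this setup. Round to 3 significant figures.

Hyperfocal distance H = f²/(N·c) + f = 124²/(4.5 × 0.05) + 124 = 15376/0.225 + 124 ≈ 68461.8 mm ≈ 68.5 m.

68.5 m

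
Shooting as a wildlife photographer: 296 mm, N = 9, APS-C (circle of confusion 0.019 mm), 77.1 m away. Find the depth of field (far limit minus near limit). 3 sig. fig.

23.6 m

Hyperfocal distance H = f²/(N·c) + f = 296²/(9 × 0.019) + 296 = 87616/0.171 + 296 ≈ 512670.3 mm ≈ 512.7 m.
Near limit Dn = s·(H − f)/(H + s − 2f) = 77100 × (512670.3 − 296) / (512670.3 + 77100 − 2 × 296) = 77100 × 512374.3 / 589178.3 ≈ 67049 mm.
Far limit Df = s·(H − f)/(H − s) = 77100 × (512670.3 − 296) / (512670.3 − 77100) = 77100 × 512374.3 / 435570.3 ≈ 90695 mm.
Depth of field = Df − Dn = 90695 − 67049 ≈ 23646 mm ≈ 23.6 m.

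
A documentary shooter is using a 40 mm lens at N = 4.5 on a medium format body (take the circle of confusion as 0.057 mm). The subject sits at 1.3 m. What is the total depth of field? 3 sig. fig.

0.548 m

Hyperfocal distance H = f²/(N·c) + f = 40²/(4.5 × 0.057) + 40 = 1600/0.2565 + 40 ≈ 6277.8 mm ≈ 6.278 m.
Near limit Dn = s·(H − f)/(H + s − 2f) = 1300 × (6277.8 − 40) / (6277.8 + 1300 − 2 × 40) = 1300 × 6237.8 / 7497.8 ≈ 1081.54 mm.
Far limit Df = s·(H − f)/(H − s) = 1300 × (6277.8 − 40) / (6277.8 − 1300) = 1300 × 6237.8 / 4977.8 ≈ 1629.06 mm.
Depth of field = Df − Dn = 1629.06 − 1081.54 ≈ 547.52 mm ≈ 0.548 m.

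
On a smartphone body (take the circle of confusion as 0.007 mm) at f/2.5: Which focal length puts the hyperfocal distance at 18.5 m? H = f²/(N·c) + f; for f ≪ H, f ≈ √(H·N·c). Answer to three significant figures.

18.0 mm

From H = f²/(N·c) + f, with f ≪ H: f ≈ √(H·N·c) = √(18500 × 2.5 × 0.007) = √323.75 ≈ 17.99 mm.
The +f correction barely moves this — solving exactly, f² + N·c·f − N·c·H = 0 ⇒ f = (−N·c + √((N·c)² + 4·N·c·H))/2 = (−0.0175 + √1295.0)/2 ≈ 17.984 mm, so f ≈ 18.0 mm.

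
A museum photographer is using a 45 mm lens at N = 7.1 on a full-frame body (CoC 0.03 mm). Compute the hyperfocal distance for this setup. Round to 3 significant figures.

Hyperfocal distance H = f²/(N·c) + f = 45²/(7.1 × 0.03) + 45 = 2025/0.213 + 45 ≈ 9552.0 mm ≈ 9.55 m.

9.55 m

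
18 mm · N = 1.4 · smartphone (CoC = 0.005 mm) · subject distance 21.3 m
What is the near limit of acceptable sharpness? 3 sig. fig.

Hyperfocal distance H = f²/(N·c) + f = 18²/(1.4 × 0.005) + 18 = 324/0.007 + 18 ≈ 46303.7 mm ≈ 46.30 m.
Near limit Dn = s·(H − f)/(H + s − 2f) = 21300 × (46303.7 − 18) / (46303.7 + 21300 − 2 × 18) = 21300 × 46285.7 / 67567.7 ≈ 14591 mm ≈ 14.6 m.

14.6 m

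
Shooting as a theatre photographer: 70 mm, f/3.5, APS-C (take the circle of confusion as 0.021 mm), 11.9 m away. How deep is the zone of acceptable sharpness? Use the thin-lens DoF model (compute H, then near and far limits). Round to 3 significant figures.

Hyperfocal distance H = f²/(N·c) + f = 70²/(3.5 × 0.021) + 70 = 4900/0.0735 + 70 ≈ 66736.7 mm ≈ 66.74 m.
Near limit Dn = s·(H − f)/(H + s − 2f) = 11900 × (66736.7 − 70) / (66736.7 + 11900 − 2 × 70) = 11900 × 66666.7 / 78496.7 ≈ 10106.6 mm.
Far limit Df = s·(H − f)/(H − s) = 11900 × (66736.7 − 70) / (66736.7 − 11900) = 11900 × 66666.7 / 54836.7 ≈ 14467.2 mm.
Depth of field = Df − Dn = 14467.2 − 10106.6 ≈ 4360.6 mm ≈ 4.36 m.

4.36 m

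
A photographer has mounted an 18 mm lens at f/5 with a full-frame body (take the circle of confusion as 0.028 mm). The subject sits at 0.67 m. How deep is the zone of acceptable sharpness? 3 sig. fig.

Hyperfocal distance H = f²/(N·c) + f = 18²/(5 × 0.028) + 18 = 324/0.14 + 18 ≈ 2332.3 mm ≈ 2.332 m.
Near limit Dn = s·(H − f)/(H + s − 2f) = 670 × (2332.3 − 18) / (2332.3 + 670 − 2 × 18) = 670 × 2314.3 / 2966.3 ≈ 522.73 mm.
Far limit Df = s·(H − f)/(H − s) = 670 × (2332.3 − 18) / (2332.3 − 670) = 670 × 2314.3 / 1662.3 ≈ 932.79 mm.
Depth of field = Df − Dn = 932.79 − 522.73 ≈ 410.06 mm.

410 mm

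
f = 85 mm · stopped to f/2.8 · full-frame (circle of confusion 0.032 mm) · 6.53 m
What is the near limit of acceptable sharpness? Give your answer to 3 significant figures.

6.05 m

Hyperfocal distance H = f²/(N·c) + f = 85²/(2.8 × 0.032) + 85 = 7225/0.0896 + 85 ≈ 80721.2 mm ≈ 80.72 m.
Near limit Dn = s·(H − f)/(H + s − 2f) = 6530 × (80721.2 − 85) / (80721.2 + 6530 − 2 × 85) = 6530 × 80636.2 / 87081.2 ≈ 6046.7 mm ≈ 6.05 m.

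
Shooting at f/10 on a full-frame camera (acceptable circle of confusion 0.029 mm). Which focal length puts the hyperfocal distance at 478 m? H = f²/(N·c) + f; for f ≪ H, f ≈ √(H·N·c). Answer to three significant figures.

372 mm

From H = f²/(N·c) + f, with f ≪ H: f ≈ √(H·N·c) = √(478000 × 10 × 0.029) = √138620 ≈ 372.3 mm.
The +f correction barely moves this — solving exactly, f² + N·c·f − N·c·H = 0 ⇒ f = (−N·c + √((N·c)² + 4·N·c·H))/2 = (−0.29 + √554480)/2 ≈ 372.17 mm, so f ≈ 372 mm.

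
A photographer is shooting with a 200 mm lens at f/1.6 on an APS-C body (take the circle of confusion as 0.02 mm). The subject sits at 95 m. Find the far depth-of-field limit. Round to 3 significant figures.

Hyperfocal distance H = f²/(N·c) + f = 200²/(1.6 × 0.02) + 200 = 40000/0.032 + 200 ≈ 1250200.0 mm ≈ 1250 m.
Far limit Df = s·(H − f)/(H − s) = 95000 × (1250200.0 − 200) / (1250200.0 − 95000) = 95000 × 1250000.0 / 1155200.0 ≈ 102796 mm ≈ 103 m.

103 m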